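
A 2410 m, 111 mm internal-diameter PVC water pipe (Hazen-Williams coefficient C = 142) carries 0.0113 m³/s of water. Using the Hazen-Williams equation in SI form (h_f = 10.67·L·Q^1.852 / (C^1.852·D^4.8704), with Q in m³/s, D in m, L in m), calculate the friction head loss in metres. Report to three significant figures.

h_f ≈ 29.4 m

h_f = 10.67·2410·0.0113^1.852 / (142^1.852·0.111^4.8704) = 29.38 m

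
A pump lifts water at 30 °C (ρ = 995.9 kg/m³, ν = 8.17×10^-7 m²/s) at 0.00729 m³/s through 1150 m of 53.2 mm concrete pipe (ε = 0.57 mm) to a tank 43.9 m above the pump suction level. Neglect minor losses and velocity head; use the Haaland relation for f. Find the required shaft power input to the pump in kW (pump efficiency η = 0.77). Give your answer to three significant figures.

V = 4Q/(πD²) = 3.280 m/s; Re = 2.14×10^5; ε/D = 0.0107; f = 0.03913
h_f = f(L/D)V²/2g = 463.7 m
Total head H = z + h_f = 43.9 + 463.7 = 507.6 m
P_hyd = ρgQH = 995.9·9.81·0.00729·507.6 = 36.16 kW
P_shaft = P_hyd/η = 36.16/0.77 = 46.95 kW

P_shaft ≈ 47.0 kW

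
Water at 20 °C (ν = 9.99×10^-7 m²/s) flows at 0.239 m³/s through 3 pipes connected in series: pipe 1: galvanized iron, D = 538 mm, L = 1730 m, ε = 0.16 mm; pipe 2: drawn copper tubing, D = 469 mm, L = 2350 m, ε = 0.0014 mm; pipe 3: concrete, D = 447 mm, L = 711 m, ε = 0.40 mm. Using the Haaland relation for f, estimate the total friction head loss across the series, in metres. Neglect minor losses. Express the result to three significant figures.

Pipe 1: V = 1.051 m/s, Re = 5.66×10^5, ε/D = 2.97×10^-4, f = 0.01601, h_1 = f(L/D)V²/2g = 2.900 m
Pipe 2: V = 1.383 m/s, Re = 6.49×10^5, ε/D = 2.99×10^-6, f = 0.01251, h_2 = f(L/D)V²/2g = 6.116 m
Pipe 3: V = 1.523 m/s, Re = 6.81×10^5, ε/D = 8.95×10^-4, f = 0.01957, h_3 = f(L/D)V²/2g = 3.680 m
Series → Q common, losses add: H = Σh = 12.70 m

H ≈ 12.7 m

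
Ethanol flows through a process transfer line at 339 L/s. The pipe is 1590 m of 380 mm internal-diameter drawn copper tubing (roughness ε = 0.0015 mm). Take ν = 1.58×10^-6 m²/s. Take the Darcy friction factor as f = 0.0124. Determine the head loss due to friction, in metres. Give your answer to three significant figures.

h_f ≈ 23.6 m

V = 4Q/(πD²) = 4·0.339/(π·0.380²) = 2.989 m/s
h_f = f(L/D)V²/(2g) = 0.01240·(1590/0.380)·2.989²/(2·9.81) = 23.63 m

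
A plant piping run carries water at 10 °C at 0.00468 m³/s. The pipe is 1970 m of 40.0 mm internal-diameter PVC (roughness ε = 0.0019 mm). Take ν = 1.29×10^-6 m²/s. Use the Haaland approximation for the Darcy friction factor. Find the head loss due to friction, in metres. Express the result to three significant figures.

h_f ≈ 610 m

V = 4Q/(πD²) = 4·0.00468/(π·0.0400²) = 3.724 m/s
Re = VD/ν = 3.724·0.0400/1.29×10^-6 = 1.15×10^5 → turbulent
ε/D = 0.0019/40.0 = 4.75×10^-5
Haaland: f = 0.01752
h_f = f(L/D)V²/(2g) = 0.01752·(1970/0.0400)·3.724²/(2·9.81) = 609.9 m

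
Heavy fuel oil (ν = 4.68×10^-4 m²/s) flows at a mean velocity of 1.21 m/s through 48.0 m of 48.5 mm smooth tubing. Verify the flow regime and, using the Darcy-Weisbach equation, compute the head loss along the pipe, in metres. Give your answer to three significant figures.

h_f ≈ 37.7 m

Re = VD/ν = 1.21·0.04850/4.68×10^-4 = 125 → laminar (Re < 2300)
f = 64/Re = 0.5104
h_f = f(L/D)V²/(2g) = 0.5104·(48.0/0.04850)·1.21²/(2·9.81) = 37.69 m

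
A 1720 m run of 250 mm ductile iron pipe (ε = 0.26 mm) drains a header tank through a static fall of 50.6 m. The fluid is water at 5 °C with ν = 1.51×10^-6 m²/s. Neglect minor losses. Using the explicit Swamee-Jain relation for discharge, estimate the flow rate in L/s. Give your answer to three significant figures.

Swamee-Jain (Type II): Q = -0.965·√(gD⁵h_f/L)·ln[ε/(3.7D) + √(3.17ν²L/(gD³h_f))]
√(gD⁵h_f/L) = √(9.81·0.250⁵·50.6/1720) = 0.01679
ε/(3.7D) = 2.81×10^-4; √(3.17ν²L/(gD³h_f)) = 4.00×10^-5
Q = -0.965·0.01679·ln(3.211×10^-4) = 0.1303 m³/s
Check: V = 2.65 m/s, Re = 4.40×10^5, f = 0.02061, h_f = 50.9 m ≈ 50.6 m ✓

Q ≈ 130 L/s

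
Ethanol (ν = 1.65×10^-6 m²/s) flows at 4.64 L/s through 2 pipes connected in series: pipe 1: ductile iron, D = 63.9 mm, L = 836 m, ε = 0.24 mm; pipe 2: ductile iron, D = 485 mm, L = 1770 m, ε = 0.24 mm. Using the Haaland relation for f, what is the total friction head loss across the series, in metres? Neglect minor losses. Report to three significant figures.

Pipe 1: V = 1.447 m/s, Re = 5.60×10^4, ε/D = 0.00376, f = 0.02972, h_1 = f(L/D)V²/2g = 41.48 m
Pipe 2: V = 0.02512 m/s, Re = 7380, ε/D = 4.95×10^-4, f = 0.03414, h_2 = f(L/D)V²/2g = 0.004006 m
Series → Q common, losses add: H = Σh = 41.49 m

H ≈ 41.5 m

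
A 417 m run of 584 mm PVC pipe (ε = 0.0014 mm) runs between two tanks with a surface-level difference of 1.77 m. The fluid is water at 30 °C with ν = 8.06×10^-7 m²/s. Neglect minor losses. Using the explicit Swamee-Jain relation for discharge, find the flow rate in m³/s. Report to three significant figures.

Swamee-Jain (Type II): Q = -0.965·√(gD⁵h_f/L)·ln[ε/(3.7D) + √(3.17ν²L/(gD³h_f))]
√(gD⁵h_f/L) = √(9.81·0.584⁵·1.77/417) = 0.05318
ε/(3.7D) = 6.48×10^-7; √(3.17ν²L/(gD³h_f)) = 1.58×10^-5
Q = -0.965·0.05318·ln(1.641×10^-5) = 0.5655 m³/s
Check: V = 2.11 m/s, Re = 1.53×10^6, f = 0.01090, h_f = 1.77 m ≈ 1.77 m ✓

Q ≈ 0.565 m³/s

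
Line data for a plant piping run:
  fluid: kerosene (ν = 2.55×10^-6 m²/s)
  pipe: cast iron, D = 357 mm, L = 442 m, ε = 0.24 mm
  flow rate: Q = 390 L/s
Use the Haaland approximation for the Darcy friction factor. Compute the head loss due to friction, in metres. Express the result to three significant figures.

V = 4Q/(πD²) = 4·0.390/(π·0.357²) = 3.896 m/s
Re = VD/ν = 3.896·0.357/2.55×10^-6 = 5.45×10^5 → turbulent
ε/D = 0.24/357 = 6.72×10^-4
Haaland: f = 0.01854
h_f = f(L/D)V²/(2g) = 0.01854·(442/0.357)·3.896²/(2·9.81) = 17.76 m

h_f ≈ 17.8 m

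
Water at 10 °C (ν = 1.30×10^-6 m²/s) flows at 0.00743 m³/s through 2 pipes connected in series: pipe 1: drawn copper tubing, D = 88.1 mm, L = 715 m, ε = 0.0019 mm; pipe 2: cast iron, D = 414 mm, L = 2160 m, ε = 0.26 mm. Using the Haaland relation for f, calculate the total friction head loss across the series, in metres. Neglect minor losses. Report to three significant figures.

H ≈ 11.5 m

Pipe 1: V = 1.219 m/s, Re = 8.26×10^4, ε/D = 2.16×10^-5, f = 0.01863, h_1 = f(L/D)V²/2g = 11.45 m
Pipe 2: V = 0.05519 m/s, Re = 1.76×10^4, ε/D = 6.28×10^-4, f = 0.02768, h_2 = f(L/D)V²/2g = 0.02242 m
Series → Q common, losses add: H = Σh = 11.47 m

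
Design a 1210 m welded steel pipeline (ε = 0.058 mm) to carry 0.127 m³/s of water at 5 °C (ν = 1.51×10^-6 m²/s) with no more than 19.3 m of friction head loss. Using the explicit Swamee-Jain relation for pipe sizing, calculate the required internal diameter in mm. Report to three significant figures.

D ≈ 270 mm

Swamee-Jain (Type III): D = 0.66·[ε^1.25·(LQ²/(gh_f))^4.75 + ν·Q^9.4·(L/(gh_f))^5.2]^0.04
LQ²/(gh_f) = 0.1031; L/(gh_f) = 6.391
Term 1 = ε^1.25·(…)^4.75 = 1.04×10^-10; Term 2 = ν·Q^9.4·(…)^5.2 = 8.78×10^-11
D = 0.66·(1.04×10^-10 + 8.78×10^-11)^0.04 = 0.2697 m = 270 mm
Check: V = 2.22 m/s, Re = 3.97×10^5, f = 0.01597, h_f = 18.1 m ≈ 19.3 m ✓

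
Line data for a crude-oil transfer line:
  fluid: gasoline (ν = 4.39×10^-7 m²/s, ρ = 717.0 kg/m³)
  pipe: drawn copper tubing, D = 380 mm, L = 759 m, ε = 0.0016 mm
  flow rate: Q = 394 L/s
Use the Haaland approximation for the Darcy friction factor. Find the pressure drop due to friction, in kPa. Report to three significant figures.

Δp ≈ 85.2 kPa

V = 4Q/(πD²) = 4·0.394/(π·0.380²) = 3.474 m/s
Re = VD/ν = 3.474·0.380/4.39×10^-7 = 3.01×10^6 → turbulent
ε/D = 0.0016/380 = 4.21×10^-6
Haaland: f = 0.009863
h_f = f(L/D)V²/(2g) = 0.009863·(759/0.380)·3.474²/(2·9.81) = 12.12 m
Δp = ρg·h_f = 717.0·9.81·12.12 = 85.24 kPa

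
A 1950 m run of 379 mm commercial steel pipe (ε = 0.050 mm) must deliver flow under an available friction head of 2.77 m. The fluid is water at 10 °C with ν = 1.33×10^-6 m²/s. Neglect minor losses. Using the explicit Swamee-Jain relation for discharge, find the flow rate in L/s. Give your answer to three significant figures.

Swamee-Jain (Type II): Q = -0.965·√(gD⁵h_f/L)·ln[ε/(3.7D) + √(3.17ν²L/(gD³h_f))]
√(gD⁵h_f/L) = √(9.81·0.379⁵·2.77/1950) = 0.01044
ε/(3.7D) = 3.57×10^-5; √(3.17ν²L/(gD³h_f)) = 8.60×10^-5
Q = -0.965·0.01044·ln(1.216×10^-4) = 0.09081 m³/s
Check: V = 0.805 m/s, Re = 2.29×10^5, f = 0.01631, h_f = 2.77 m ≈ 2.77 m ✓

Q ≈ 90.8 L/s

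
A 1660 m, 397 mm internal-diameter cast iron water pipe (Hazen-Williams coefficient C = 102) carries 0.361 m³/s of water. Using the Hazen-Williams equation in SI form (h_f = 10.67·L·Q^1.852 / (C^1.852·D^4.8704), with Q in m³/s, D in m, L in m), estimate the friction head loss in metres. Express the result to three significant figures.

h_f ≈ 46.0 m

h_f = 10.67·1660·0.361^1.852 / (102^1.852·0.397^4.8704) = 46.01 m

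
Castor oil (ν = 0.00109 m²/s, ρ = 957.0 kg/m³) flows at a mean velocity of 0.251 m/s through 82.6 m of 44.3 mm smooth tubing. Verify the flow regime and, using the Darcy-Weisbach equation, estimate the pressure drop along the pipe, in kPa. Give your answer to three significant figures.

Δp ≈ 353 kPa

Re = VD/ν = 0.251·0.04430/0.00109 = 10.2 → laminar (Re < 2300)
f = 64/Re = 6.274
h_f = f(L/D)V²/(2g) = 6.274·(82.6/0.04430)·0.251²/(2·9.81) = 37.56 m
Δp = ρg·h_f = 957.0·9.81·37.56 = 352.6 kPa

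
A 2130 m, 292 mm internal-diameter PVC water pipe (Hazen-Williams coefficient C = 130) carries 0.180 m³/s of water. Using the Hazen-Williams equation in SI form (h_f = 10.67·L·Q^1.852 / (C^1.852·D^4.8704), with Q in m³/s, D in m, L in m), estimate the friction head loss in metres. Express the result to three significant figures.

h_f ≈ 46.4 m

h_f = 10.67·2130·0.180^1.852 / (130^1.852·0.292^4.8704) = 46.35 m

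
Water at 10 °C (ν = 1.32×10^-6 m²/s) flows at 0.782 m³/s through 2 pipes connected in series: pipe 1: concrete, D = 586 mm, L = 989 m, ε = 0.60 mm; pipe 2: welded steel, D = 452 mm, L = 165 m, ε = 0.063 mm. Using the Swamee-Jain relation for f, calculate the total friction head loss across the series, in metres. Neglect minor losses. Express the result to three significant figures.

H ≈ 20.5 m

Pipe 1: V = 2.899 m/s, Re = 1.29×10^6, ε/D = 0.00102, f = 0.02006, h_1 = f(L/D)V²/2g = 14.51 m
Pipe 2: V = 4.873 m/s, Re = 1.67×10^6, ε/D = 1.39×10^-4, f = 0.01363, h_2 = f(L/D)V²/2g = 6.022 m
Series → Q common, losses add: H = Σh = 20.53 m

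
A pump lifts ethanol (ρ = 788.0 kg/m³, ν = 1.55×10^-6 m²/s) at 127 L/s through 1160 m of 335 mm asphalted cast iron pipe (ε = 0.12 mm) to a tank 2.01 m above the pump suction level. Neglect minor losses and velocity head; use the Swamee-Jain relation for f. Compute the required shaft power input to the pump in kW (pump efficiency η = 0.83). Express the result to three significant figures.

V = 4Q/(πD²) = 1.441 m/s; Re = 3.11×10^5; ε/D = 3.58×10^-4; f = 0.01740
h_f = f(L/D)V²/2g = 6.376 m
Total head H = z + h_f = 2.01 + 6.376 = 8.386 m
P_hyd = ρgQH = 788.0·9.81·0.127·8.386 = 8.233 kW
P_shaft = P_hyd/η = 8.233/0.83 = 9.920 kW

P_shaft ≈ 9.92 kW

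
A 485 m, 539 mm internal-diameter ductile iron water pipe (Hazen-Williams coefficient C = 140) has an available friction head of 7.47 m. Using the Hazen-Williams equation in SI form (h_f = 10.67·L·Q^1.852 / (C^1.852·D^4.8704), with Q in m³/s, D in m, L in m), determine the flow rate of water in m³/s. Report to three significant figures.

Q ≈ 0.806 m³/s

Rearranging: Q = [h_f·C^1.852·D^4.8704 / (10.67·L)]^(1/1.852)
Q = [7.47·140^1.852·0.539^4.8704 / (10.67·485)]^0.540 = 0.8062 m³/s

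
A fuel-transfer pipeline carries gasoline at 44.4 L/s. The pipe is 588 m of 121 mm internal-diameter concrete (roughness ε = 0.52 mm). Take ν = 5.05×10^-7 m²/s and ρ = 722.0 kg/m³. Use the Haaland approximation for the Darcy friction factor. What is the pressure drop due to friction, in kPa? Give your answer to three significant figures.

V = 4Q/(πD²) = 4·0.0444/(π·0.121²) = 3.861 m/s
Re = VD/ν = 3.861·0.121/5.05×10^-7 = 9.25×10^5 → turbulent
ε/D = 0.52/121 = 0.00430
Haaland: f = 0.02918
h_f = f(L/D)V²/(2g) = 0.02918·(588/0.121)·3.861²/(2·9.81) = 107.8 m
Δp = ρg·h_f = 722.0·9.81·107.8 = 763.3 kPa

Δp ≈ 763 kPa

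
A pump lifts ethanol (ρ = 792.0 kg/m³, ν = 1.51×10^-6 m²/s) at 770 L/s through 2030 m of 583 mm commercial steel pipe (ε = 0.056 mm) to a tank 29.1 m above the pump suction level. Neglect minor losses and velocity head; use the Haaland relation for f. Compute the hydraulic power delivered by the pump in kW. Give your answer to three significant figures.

P_hyd ≈ 290 kW

V = 4Q/(πD²) = 2.884 m/s; Re = 1.11×10^6; ε/D = 9.61×10^-5; f = 0.01315
h_f = f(L/D)V²/2g = 19.42 m
Total head H = z + h_f = 29.1 + 19.42 = 48.52 m
P_hyd = ρgQH = 792.0·9.81·0.770·48.52 = 290.3 kW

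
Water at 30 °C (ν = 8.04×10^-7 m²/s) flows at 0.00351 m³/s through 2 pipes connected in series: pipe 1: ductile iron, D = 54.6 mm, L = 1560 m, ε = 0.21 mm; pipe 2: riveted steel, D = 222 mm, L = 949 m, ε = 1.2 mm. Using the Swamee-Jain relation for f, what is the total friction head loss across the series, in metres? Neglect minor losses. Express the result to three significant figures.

H ≈ 96.4 m

Pipe 1: V = 1.499 m/s, Re = 1.02×10^5, ε/D = 0.00385, f = 0.02944, h_1 = f(L/D)V²/2g = 96.33 m
Pipe 2: V = 0.09068 m/s, Re = 2.50×10^4, ε/D = 0.00541, f = 0.03482, h_2 = f(L/D)V²/2g = 0.06239 m
Series → Q common, losses add: H = Σh = 96.39 m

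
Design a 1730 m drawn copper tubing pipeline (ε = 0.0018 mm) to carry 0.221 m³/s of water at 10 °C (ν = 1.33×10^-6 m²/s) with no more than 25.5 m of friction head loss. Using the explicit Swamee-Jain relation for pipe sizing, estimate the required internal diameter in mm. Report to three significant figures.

Swamee-Jain (Type III): D = 0.66·[ε^1.25·(LQ²/(gh_f))^4.75 + ν·Q^9.4·(L/(gh_f))^5.2]^0.04
LQ²/(gh_f) = 0.3378; L/(gh_f) = 6.916
Term 1 = ε^1.25·(…)^4.75 = 3.80×10^-10; Term 2 = ν·Q^9.4·(…)^5.2 = 2.13×10^-8
D = 0.66·(3.80×10^-10 + 2.13×10^-8)^0.04 = 0.3258 m = 326 mm
Check: V = 2.65 m/s, Re = 6.49×10^5, f = 0.01260, h_f = 24.0 m ≈ 25.5 m ✓

D ≈ 326 mm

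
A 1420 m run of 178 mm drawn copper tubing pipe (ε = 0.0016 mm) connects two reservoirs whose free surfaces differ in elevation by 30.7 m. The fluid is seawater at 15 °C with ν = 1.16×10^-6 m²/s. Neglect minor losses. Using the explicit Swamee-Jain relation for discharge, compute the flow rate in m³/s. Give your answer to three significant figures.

Q ≈ 0.0575 m³/s

Swamee-Jain (Type II): Q = -0.965·√(gD⁵h_f/L)·ln[ε/(3.7D) + √(3.17ν²L/(gD³h_f))]
√(gD⁵h_f/L) = √(9.81·0.178⁵·30.7/1420) = 0.006156
ε/(3.7D) = 2.43×10^-6; √(3.17ν²L/(gD³h_f)) = 5.97×10^-5
Q = -0.965·0.006156·ln(6.215×10^-5) = 0.05754 m³/s
Check: V = 2.31 m/s, Re = 3.55×10^5, f = 0.01405, h_f = 30.5 m ≈ 30.7 m ✓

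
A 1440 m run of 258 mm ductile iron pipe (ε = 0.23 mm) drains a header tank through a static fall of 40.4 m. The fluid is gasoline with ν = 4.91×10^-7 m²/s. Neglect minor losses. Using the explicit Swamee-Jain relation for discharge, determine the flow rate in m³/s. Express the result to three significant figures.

Q ≈ 0.142 m³/s

Swamee-Jain (Type II): Q = -0.965·√(gD⁵h_f/L)·ln[ε/(3.7D) + √(3.17ν²L/(gD³h_f))]
√(gD⁵h_f/L) = √(9.81·0.258⁵·40.4/1440) = 0.01774
ε/(3.7D) = 2.41×10^-4; √(3.17ν²L/(gD³h_f)) = 1.27×10^-5
Q = -0.965·0.01774·ln(2.537×10^-4) = 0.1417 m³/s
Check: V = 2.71 m/s, Re = 1.42×10^6, f = 0.01941, h_f = 40.6 m ≈ 40.4 m ✓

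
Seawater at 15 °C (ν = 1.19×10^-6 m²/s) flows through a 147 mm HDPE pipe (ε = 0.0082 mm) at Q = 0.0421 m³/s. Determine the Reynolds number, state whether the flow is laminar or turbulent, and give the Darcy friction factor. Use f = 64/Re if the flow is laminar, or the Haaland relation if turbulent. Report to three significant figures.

V = 4Q/(πD²) = 2.481 m/s
Re = VD/ν = 2.481·0.147/1.19×10^-6 = 3.06×10^5
Re > 4000 → turbulent; ε/D = 5.58×10^-5
Haaland: f = 0.01478

Re ≈ 3.06×10^5; turbulent; f ≈ 0.0148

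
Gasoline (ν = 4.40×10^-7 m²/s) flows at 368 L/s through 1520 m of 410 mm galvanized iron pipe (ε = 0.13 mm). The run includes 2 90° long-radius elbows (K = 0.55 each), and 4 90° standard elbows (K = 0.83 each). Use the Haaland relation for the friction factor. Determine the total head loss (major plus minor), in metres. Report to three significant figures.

H_L ≈ 24.3 m

V = 4Q/(πD²) = 2.787 m/s; V²/2g = 0.3960 m
Re = 2.60×10^6, ε/D = 3.17×10^-4 → f = 0.01539 (Haaland)
Major: h_f = f(L/D)·V²/2g = 0.01539·3707·0.3960 = 22.59 m
Minor: ΣK = 4.42; h_m = ΣK·V²/2g = 1.750 m
Total H_L = 22.59 + 1.750 = 24.34 m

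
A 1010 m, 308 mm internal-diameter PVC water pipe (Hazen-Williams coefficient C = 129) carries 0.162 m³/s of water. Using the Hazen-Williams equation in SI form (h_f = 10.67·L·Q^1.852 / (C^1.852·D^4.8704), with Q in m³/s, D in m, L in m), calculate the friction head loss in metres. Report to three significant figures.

h_f ≈ 14.1 m

h_f = 10.67·1010·0.162^1.852 / (129^1.852·0.308^4.8704) = 14.15 m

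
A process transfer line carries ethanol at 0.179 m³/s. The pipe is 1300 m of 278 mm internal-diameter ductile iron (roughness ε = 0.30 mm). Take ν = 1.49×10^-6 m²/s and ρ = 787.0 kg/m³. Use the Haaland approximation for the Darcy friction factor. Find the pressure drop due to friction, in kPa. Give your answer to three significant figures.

Δp ≈ 328 kPa

V = 4Q/(πD²) = 4·0.179/(π·0.278²) = 2.949 m/s
Re = VD/ν = 2.949·0.278/1.49×10^-6 = 5.50×10^5 → turbulent
ε/D = 0.30/278 = 0.00108
Haaland: f = 0.02050
h_f = f(L/D)V²/(2g) = 0.02050·(1300/0.278)·2.949²/(2·9.81) = 42.48 m
Δp = ρg·h_f = 787.0·9.81·42.48 = 328.0 kPa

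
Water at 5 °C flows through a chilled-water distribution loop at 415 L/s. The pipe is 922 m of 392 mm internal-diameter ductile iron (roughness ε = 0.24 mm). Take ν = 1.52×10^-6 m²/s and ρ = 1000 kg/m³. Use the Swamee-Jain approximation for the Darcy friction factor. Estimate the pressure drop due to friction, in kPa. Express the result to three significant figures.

V = 4Q/(πD²) = 4·0.415/(π·0.392²) = 3.439 m/s
Re = VD/ν = 3.439·0.392/1.52×10^-6 = 8.87×10^5 → turbulent
ε/D = 0.24/392 = 6.12×10^-4
Swamee-Jain: f = 0.01807
h_f = f(L/D)V²/(2g) = 0.01807·(922/0.392)·3.439²/(2·9.81) = 25.62 m
Δp = ρg·h_f = 1000·9.81·25.62 = 251.3 kPa

Δp ≈ 251 kPa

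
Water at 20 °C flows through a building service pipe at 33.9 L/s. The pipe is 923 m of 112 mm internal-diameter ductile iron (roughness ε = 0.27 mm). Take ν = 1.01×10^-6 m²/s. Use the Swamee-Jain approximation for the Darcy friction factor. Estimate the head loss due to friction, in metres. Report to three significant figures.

V = 4Q/(πD²) = 4·0.0339/(π·0.112²) = 3.441 m/s
Re = VD/ν = 3.441·0.112/1.01×10^-6 = 3.82×10^5 → turbulent
ε/D = 0.27/112 = 0.00241
Swamee-Jain: f = 0.02518
h_f = f(L/D)V²/(2g) = 0.02518·(923/0.112)·3.441²/(2·9.81) = 125.2 m

h_f ≈ 125 m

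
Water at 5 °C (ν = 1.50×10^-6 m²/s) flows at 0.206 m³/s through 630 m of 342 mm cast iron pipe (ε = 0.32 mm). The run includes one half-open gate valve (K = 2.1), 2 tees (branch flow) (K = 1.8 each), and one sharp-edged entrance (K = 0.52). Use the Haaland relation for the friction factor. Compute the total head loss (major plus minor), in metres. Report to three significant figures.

H_L ≈ 11.0 m

V = 4Q/(πD²) = 2.242 m/s; V²/2g = 0.2563 m
Re = 5.11×10^5, ε/D = 9.36×10^-4 → f = 0.01990 (Haaland)
Major: h_f = f(L/D)·V²/2g = 0.01990·1842·0.2563 = 9.394 m
Minor: ΣK = 6.22; h_m = ΣK·V²/2g = 1.594 m
Total H_L = 9.394 + 1.594 = 10.99 m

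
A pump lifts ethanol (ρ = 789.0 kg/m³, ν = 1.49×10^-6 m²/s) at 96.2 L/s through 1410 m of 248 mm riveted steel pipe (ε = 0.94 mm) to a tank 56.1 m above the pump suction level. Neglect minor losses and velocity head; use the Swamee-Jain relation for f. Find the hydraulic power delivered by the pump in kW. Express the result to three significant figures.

P_hyd ≈ 66.1 kW

V = 4Q/(πD²) = 1.992 m/s; Re = 3.31×10^5; ε/D = 0.00379; f = 0.02845
h_f = f(L/D)V²/2g = 32.70 m
Total head H = z + h_f = 56.1 + 32.70 = 88.80 m
P_hyd = ρgQH = 789.0·9.81·0.0962·88.80 = 66.12 kW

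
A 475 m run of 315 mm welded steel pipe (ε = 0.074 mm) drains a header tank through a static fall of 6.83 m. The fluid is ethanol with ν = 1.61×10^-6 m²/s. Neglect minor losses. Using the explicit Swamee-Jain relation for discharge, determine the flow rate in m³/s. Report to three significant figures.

Q ≈ 0.185 m³/s

Swamee-Jain (Type II): Q = -0.965·√(gD⁵h_f/L)·ln[ε/(3.7D) + √(3.17ν²L/(gD³h_f))]
√(gD⁵h_f/L) = √(9.81·0.315⁵·6.83/475) = 0.02092
ε/(3.7D) = 6.35×10^-5; √(3.17ν²L/(gD³h_f)) = 4.32×10^-5
Q = -0.965·0.02092·ln(1.067×10^-4) = 0.1846 m³/s
Check: V = 2.37 m/s, Re = 4.63×10^5, f = 0.01593, h_f = 6.87 m ≈ 6.83 m ✓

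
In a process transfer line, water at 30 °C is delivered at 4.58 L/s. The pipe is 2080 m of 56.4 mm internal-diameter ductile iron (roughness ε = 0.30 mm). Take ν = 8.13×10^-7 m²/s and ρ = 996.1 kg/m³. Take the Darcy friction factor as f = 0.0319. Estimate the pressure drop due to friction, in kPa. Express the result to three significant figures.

V = 4Q/(πD²) = 4·0.00458/(π·0.0564²) = 1.833 m/s
h_f = f(L/D)V²/(2g) = 0.03190·(2080/0.0564)·1.833²/(2·9.81) = 201.5 m
Δp = ρg·h_f = 996.1·9.81·201.5 = 1969 kPa

Δp ≈ 1970 kPa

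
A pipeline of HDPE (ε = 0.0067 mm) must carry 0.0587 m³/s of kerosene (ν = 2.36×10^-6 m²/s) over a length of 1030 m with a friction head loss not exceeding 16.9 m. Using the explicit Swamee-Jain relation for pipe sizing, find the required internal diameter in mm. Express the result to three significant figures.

Swamee-Jain (Type III): D = 0.66·[ε^1.25·(LQ²/(gh_f))^4.75 + ν·Q^9.4·(L/(gh_f))^5.2]^0.04
LQ²/(gh_f) = 0.02141; L/(gh_f) = 6.213
Term 1 = ε^1.25·(…)^4.75 = 4.01×10^-15; Term 2 = ν·Q^9.4·(…)^5.2 = 8.38×10^-14
D = 0.66·(4.01×10^-15 + 8.38×10^-14)^0.04 = 0.1983 m = 198 mm
Check: V = 1.90 m/s, Re = 1.60×10^5, f = 0.01650, h_f = 15.8 m ≈ 16.9 m ✓

D ≈ 198 mm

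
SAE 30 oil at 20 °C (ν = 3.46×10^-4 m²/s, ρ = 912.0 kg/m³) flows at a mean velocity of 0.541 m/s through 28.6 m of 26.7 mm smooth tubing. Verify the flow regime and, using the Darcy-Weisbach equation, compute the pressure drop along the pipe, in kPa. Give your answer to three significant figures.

Δp ≈ 219 kPa

Re = VD/ν = 0.541·0.02670/3.46×10^-4 = 41.7 → laminar (Re < 2300)
f = 64/Re = 1.533
h_f = f(L/D)V²/(2g) = 1.533·(28.6/0.02670)·0.541²/(2·9.81) = 24.50 m
Δp = ρg·h_f = 912.0·9.81·24.50 = 219.2 kPa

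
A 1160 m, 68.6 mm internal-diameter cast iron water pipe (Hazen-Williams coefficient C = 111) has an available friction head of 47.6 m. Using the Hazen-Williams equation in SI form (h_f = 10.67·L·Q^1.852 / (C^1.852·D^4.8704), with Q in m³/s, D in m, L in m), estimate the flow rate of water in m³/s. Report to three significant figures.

Rearranging: Q = [h_f·C^1.852·D^4.8704 / (10.67·L)]^(1/1.852)
Q = [47.6·111^1.852·0.0686^4.8704 / (10.67·1160)]^0.540 = 0.004798 m³/s

Q ≈ 0.00480 m³/s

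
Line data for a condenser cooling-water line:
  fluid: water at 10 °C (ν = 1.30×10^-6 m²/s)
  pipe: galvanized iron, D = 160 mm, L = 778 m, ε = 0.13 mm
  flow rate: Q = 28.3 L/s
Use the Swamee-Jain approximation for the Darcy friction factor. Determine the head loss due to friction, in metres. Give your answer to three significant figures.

h_f ≈ 10.1 m

V = 4Q/(πD²) = 4·0.0283/(π·0.160²) = 1.408 m/s
Re = VD/ν = 1.408·0.160/1.30×10^-6 = 1.73×10^5 → turbulent
ε/D = 0.13/160 = 8.13×10^-4
Swamee-Jain: f = 0.02063
h_f = f(L/D)V²/(2g) = 0.02063·(778/0.160)·1.408²/(2·9.81) = 10.13 m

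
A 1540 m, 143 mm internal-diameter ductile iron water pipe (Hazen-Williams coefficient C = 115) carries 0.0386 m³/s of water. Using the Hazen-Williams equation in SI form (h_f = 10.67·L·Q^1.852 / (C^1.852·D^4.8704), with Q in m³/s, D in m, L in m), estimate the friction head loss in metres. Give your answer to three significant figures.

h_f = 10.67·1540·0.0386^1.852 / (115^1.852·0.143^4.8704) = 78.61 m

h_f ≈ 78.6 m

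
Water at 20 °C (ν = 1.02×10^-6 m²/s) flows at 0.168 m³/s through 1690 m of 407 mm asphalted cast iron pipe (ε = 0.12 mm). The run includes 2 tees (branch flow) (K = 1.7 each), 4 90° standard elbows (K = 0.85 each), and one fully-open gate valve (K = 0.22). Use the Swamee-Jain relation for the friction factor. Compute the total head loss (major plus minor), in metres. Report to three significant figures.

V = 4Q/(πD²) = 1.291 m/s; V²/2g = 0.08499 m
Re = 5.15×10^5, ε/D = 2.95×10^-4 → f = 0.01630 (Swamee-Jain)
Major: h_f = f(L/D)·V²/2g = 0.01630·4152·0.08499 = 5.752 m
Minor: ΣK = 7.02; h_m = ΣK·V²/2g = 0.5966 m
Total H_L = 5.752 + 0.5966 = 6.348 m

H_L ≈ 6.35 m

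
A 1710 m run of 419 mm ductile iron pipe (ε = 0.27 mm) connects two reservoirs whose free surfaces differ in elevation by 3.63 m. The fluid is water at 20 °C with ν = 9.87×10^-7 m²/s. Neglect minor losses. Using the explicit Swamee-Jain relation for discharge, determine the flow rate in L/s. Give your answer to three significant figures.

Swamee-Jain (Type II): Q = -0.965·√(gD⁵h_f/L)·ln[ε/(3.7D) + √(3.17ν²L/(gD³h_f))]
√(gD⁵h_f/L) = √(9.81·0.419⁵·3.63/1710) = 0.01640
ε/(3.7D) = 1.74×10^-4; √(3.17ν²L/(gD³h_f)) = 4.49×10^-5
Q = -0.965·0.01640·ln(2.191×10^-4) = 0.1333 m³/s
Check: V = 0.967 m/s, Re = 4.11×10^5, f = 0.01879, h_f = 3.66 m ≈ 3.63 m ✓

Q ≈ 133 L/s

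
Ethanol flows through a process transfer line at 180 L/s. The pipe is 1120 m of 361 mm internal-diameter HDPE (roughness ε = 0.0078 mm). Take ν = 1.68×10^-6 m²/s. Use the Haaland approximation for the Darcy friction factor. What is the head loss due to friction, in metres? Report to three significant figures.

h_f ≈ 6.82 m

V = 4Q/(πD²) = 4·0.180/(π·0.361²) = 1.759 m/s
Re = VD/ν = 1.759·0.361/1.68×10^-6 = 3.78×10^5 → turbulent
ε/D = 0.0078/361 = 2.16×10^-5
Haaland: f = 0.01395
h_f = f(L/D)V²/(2g) = 0.01395·(1120/0.361)·1.759²/(2·9.81) = 6.824 m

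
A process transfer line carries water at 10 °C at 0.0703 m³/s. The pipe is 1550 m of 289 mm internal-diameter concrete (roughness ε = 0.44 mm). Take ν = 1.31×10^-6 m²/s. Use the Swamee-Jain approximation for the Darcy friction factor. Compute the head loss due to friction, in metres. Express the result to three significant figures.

V = 4Q/(πD²) = 4·0.0703/(π·0.289²) = 1.072 m/s
Re = VD/ν = 1.072·0.289/1.31×10^-6 = 2.36×10^5 → turbulent
ε/D = 0.44/289 = 0.00152
Swamee-Jain: f = 0.02288
h_f = f(L/D)V²/(2g) = 0.02288·(1550/0.289)·1.072²/(2·9.81) = 7.185 m

h_f ≈ 7.18 m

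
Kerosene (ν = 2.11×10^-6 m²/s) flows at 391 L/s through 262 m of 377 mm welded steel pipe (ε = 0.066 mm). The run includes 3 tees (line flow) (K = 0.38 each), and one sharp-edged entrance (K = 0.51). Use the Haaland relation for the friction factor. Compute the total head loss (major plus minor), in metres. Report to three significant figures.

V = 4Q/(πD²) = 3.503 m/s; V²/2g = 0.6253 m
Re = 6.26×10^5, ε/D = 1.75×10^-4 → f = 0.01477 (Haaland)
Major: h_f = f(L/D)·V²/2g = 0.01477·695.0·0.6253 = 6.419 m
Minor: ΣK = 1.65; h_m = ΣK·V²/2g = 1.032 m
Total H_L = 6.419 + 1.032 = 7.451 m

H_L ≈ 7.45 m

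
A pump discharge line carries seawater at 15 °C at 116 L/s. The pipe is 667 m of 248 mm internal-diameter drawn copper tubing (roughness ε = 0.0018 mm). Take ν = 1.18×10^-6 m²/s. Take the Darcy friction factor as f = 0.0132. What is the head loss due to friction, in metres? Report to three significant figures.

V = 4Q/(πD²) = 4·0.116/(π·0.248²) = 2.401 m/s
h_f = f(L/D)V²/(2g) = 0.01320·(667/0.248)·2.401²/(2·9.81) = 10.43 m

h_f ≈ 10.4 m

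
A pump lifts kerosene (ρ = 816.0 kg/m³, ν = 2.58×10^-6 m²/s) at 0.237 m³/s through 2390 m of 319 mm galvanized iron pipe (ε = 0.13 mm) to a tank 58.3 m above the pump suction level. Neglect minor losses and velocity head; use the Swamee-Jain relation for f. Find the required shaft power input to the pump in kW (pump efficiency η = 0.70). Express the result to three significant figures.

V = 4Q/(πD²) = 2.965 m/s; Re = 3.67×10^5; ε/D = 4.08×10^-4; f = 0.01751
h_f = f(L/D)V²/2g = 58.80 m
Total head H = z + h_f = 58.3 + 58.80 = 117.1 m
P_hyd = ρgQH = 816.0·9.81·0.237·117.1 = 222.2 kW
P_shaft = P_hyd/η = 222.2/0.70 = 317.4 kW

P_shaft ≈ 317 kW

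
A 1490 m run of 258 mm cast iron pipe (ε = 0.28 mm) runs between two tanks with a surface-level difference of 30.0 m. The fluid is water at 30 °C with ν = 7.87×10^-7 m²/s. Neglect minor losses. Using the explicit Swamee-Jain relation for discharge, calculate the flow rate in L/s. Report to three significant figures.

Swamee-Jain (Type II): Q = -0.965·√(gD⁵h_f/L)·ln[ε/(3.7D) + √(3.17ν²L/(gD³h_f))]
√(gD⁵h_f/L) = √(9.81·0.258⁵·30.0/1490) = 0.01503
ε/(3.7D) = 2.93×10^-4; √(3.17ν²L/(gD³h_f)) = 2.41×10^-5
Q = -0.965·0.01503·ln(3.174×10^-4) = 0.1168 m³/s
Check: V = 2.23 m/s, Re = 7.32×10^5, f = 0.02052, h_f = 30.2 m ≈ 30.0 m ✓

Q ≈ 117 L/s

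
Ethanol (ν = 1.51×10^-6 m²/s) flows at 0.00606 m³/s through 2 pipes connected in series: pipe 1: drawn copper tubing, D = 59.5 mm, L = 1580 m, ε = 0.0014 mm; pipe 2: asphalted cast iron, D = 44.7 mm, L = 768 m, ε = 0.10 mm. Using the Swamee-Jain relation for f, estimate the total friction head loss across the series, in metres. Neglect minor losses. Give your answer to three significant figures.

Pipe 1: V = 2.179 m/s, Re = 8.59×10^4, ε/D = 2.35×10^-5, f = 0.01858, h_1 = f(L/D)V²/2g = 119.4 m
Pipe 2: V = 3.862 m/s, Re = 1.14×10^5, ε/D = 0.00224, f = 0.02575, h_2 = f(L/D)V²/2g = 336.2 m
Series → Q common, losses add: H = Σh = 455.6 m

H ≈ 456 m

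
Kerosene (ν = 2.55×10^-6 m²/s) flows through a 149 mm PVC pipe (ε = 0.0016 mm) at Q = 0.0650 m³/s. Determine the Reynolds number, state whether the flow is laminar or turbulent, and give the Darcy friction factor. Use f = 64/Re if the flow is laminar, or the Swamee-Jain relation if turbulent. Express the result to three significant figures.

Re ≈ 2.18×10^5; turbulent; f ≈ 0.0154

V = 4Q/(πD²) = 3.728 m/s
Re = VD/ν = 3.728·0.149/2.55×10^-6 = 2.18×10^5
Re > 4000 → turbulent; ε/D = 1.07×10^-5
Swamee-Jain: f = 0.01538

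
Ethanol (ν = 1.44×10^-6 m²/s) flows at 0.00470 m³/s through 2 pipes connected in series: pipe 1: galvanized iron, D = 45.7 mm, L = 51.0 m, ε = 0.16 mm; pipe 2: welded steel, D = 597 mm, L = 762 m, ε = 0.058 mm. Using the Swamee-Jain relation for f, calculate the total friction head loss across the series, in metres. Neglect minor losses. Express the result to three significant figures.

Pipe 1: V = 2.865 m/s, Re = 9.09×10^4, ε/D = 0.00350, f = 0.02889, h_1 = f(L/D)V²/2g = 13.49 m
Pipe 2: V = 0.01679 m/s, Re = 6960, ε/D = 9.72×10^-5, f = 0.03445, h_2 = f(L/D)V²/2g = 6.318×10^-4 m
Series → Q common, losses add: H = Σh = 13.49 m

H ≈ 13.5 m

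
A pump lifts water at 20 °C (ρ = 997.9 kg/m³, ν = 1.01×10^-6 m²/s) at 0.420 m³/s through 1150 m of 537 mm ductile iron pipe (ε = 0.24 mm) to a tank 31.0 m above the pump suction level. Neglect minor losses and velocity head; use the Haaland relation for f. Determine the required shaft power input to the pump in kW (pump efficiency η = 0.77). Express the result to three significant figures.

P_shaft ≈ 199 kW

V = 4Q/(πD²) = 1.854 m/s; Re = 9.86×10^5; ε/D = 4.47×10^-4; f = 0.01680
h_f = f(L/D)V²/2g = 6.307 m
Total head H = z + h_f = 31.0 + 6.307 = 37.31 m
P_hyd = ρgQH = 997.9·9.81·0.420·37.31 = 153.4 kW
P_shaft = P_hyd/η = 153.4/0.77 = 199.2 kW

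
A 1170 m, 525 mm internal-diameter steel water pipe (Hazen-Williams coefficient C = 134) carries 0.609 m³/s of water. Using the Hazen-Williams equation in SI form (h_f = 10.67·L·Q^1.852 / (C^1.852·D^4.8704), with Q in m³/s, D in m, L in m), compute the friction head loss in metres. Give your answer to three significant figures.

h_f = 10.67·1170·0.609^1.852 / (134^1.852·0.525^4.8704) = 13.21 m

h_f ≈ 13.2 m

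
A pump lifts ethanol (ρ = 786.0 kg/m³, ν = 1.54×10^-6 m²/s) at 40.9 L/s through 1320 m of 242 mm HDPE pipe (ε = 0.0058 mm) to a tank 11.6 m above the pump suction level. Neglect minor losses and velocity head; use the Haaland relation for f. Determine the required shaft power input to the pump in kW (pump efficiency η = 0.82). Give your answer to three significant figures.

V = 4Q/(πD²) = 0.8892 m/s; Re = 1.40×10^5; ε/D = 2.40×10^-5; f = 0.01676
h_f = f(L/D)V²/2g = 3.684 m
Total head H = z + h_f = 11.6 + 3.684 = 15.28 m
P_hyd = ρgQH = 786.0·9.81·0.0409·15.28 = 4.820 kW
P_shaft = P_hyd/η = 4.820/0.82 = 5.878 kW

P_shaft ≈ 5.88 kW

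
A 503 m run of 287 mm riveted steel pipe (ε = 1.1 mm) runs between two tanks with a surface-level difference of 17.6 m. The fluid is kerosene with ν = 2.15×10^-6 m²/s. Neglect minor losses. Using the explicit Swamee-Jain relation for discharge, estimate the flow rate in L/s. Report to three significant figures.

Swamee-Jain (Type II): Q = -0.965·√(gD⁵h_f/L)·ln[ε/(3.7D) + √(3.17ν²L/(gD³h_f))]
√(gD⁵h_f/L) = √(9.81·0.287⁵·17.6/503) = 0.02585
ε/(3.7D) = 0.00104; √(3.17ν²L/(gD³h_f)) = 4.25×10^-5
Q = -0.965·0.02585·ln(0.001078) = 0.1705 m³/s
Check: V = 2.63 m/s, Re = 3.52×10^5, f = 0.02852, h_f = 17.7 m ≈ 17.6 m ✓

Q ≈ 170 L/s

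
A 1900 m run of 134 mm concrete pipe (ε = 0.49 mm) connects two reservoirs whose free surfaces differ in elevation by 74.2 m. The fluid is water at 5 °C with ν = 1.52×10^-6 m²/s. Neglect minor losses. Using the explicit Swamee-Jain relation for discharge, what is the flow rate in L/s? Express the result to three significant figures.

Swamee-Jain (Type II): Q = -0.965·√(gD⁵h_f/L)·ln[ε/(3.7D) + √(3.17ν²L/(gD³h_f))]
√(gD⁵h_f/L) = √(9.81·0.134⁵·74.2/1900) = 0.004068
ε/(3.7D) = 9.88×10^-4; √(3.17ν²L/(gD³h_f)) = 8.91×10^-5
Q = -0.965·0.004068·ln(0.001077) = 0.02683 m³/s
Check: V = 1.90 m/s, Re = 1.68×10^5, f = 0.02858, h_f = 74.7 m ≈ 74.2 m ✓

Q ≈ 26.8 L/s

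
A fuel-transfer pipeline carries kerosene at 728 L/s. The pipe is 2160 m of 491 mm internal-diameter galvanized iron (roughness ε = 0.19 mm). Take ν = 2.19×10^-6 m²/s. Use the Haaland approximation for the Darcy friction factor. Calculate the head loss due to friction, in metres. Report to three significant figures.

V = 4Q/(πD²) = 4·0.728/(π·0.491²) = 3.845 m/s
Re = VD/ν = 3.845·0.491/2.19×10^-6 = 8.62×10^5 → turbulent
ε/D = 0.19/491 = 3.87×10^-4
Haaland: f = 0.01642
h_f = f(L/D)V²/(2g) = 0.01642·(2160/0.491)·3.845²/(2·9.81) = 54.42 m

h_f ≈ 54.4 m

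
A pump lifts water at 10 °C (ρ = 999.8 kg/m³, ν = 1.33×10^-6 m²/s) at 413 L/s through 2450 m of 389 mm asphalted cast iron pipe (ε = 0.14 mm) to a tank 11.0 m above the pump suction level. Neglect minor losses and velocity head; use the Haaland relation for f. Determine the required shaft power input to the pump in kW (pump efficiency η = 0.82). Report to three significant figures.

V = 4Q/(πD²) = 3.475 m/s; Re = 1.02×10^6; ε/D = 3.60×10^-4; f = 0.01611
h_f = f(L/D)V²/2g = 62.46 m
Total head H = z + h_f = 11.0 + 62.46 = 73.46 m
P_hyd = ρgQH = 999.8·9.81·0.413·73.46 = 297.6 kW
P_shaft = P_hyd/η = 297.6/0.82 = 362.9 kW

P_shaft ≈ 363 kW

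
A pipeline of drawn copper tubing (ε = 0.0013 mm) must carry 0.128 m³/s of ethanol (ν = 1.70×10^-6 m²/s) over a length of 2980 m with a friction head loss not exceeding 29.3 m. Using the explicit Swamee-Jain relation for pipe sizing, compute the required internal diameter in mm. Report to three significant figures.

D ≈ 291 mm

Swamee-Jain (Type III): D = 0.66·[ε^1.25·(LQ²/(gh_f))^4.75 + ν·Q^9.4·(L/(gh_f))^5.2]^0.04
LQ²/(gh_f) = 0.1699; L/(gh_f) = 10.37
Term 1 = ε^1.25·(…)^4.75 = 9.67×10^-12; Term 2 = ν·Q^9.4·(…)^5.2 = 1.32×10^-9
D = 0.66·(9.67×10^-12 + 1.32×10^-9)^0.04 = 0.2914 m = 291 mm
Check: V = 1.92 m/s, Re = 3.29×10^5, f = 0.01418, h_f = 27.2 m ≈ 29.3 m ✓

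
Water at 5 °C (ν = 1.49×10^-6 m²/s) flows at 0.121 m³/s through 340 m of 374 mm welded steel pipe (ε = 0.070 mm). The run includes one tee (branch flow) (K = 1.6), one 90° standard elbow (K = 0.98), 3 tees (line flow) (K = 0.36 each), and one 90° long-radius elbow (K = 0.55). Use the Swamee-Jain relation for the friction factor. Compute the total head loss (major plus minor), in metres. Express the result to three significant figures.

H_L ≈ 1.18 m

V = 4Q/(πD²) = 1.101 m/s; V²/2g = 0.06183 m
Re = 2.76×10^5, ε/D = 1.87×10^-4 → f = 0.01636 (Swamee-Jain)
Major: h_f = f(L/D)·V²/2g = 0.01636·909.1·0.06183 = 0.9196 m
Minor: ΣK = 4.21; h_m = ΣK·V²/2g = 0.2603 m
Total H_L = 0.9196 + 0.2603 = 1.180 m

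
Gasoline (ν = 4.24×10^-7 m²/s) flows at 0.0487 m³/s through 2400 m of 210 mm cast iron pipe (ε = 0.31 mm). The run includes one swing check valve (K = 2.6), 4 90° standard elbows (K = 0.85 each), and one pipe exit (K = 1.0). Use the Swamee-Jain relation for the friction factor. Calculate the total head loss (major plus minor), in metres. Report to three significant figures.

V = 4Q/(πD²) = 1.406 m/s; V²/2g = 0.1008 m
Re = 6.96×10^5, ε/D = 0.00148 → f = 0.02207 (Swamee-Jain)
Major: h_f = f(L/D)·V²/2g = 0.02207·11429·0.1008 = 25.41 m
Minor: ΣK = 7.00; h_m = ΣK·V²/2g = 0.7053 m
Total H_L = 25.41 + 0.7053 = 26.12 m

H_L ≈ 26.1 m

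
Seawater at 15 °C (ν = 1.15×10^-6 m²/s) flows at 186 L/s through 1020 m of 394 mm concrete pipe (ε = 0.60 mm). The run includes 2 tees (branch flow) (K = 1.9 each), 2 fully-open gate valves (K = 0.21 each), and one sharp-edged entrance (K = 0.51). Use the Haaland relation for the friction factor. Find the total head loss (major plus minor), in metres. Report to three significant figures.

V = 4Q/(πD²) = 1.526 m/s; V²/2g = 0.1186 m
Re = 5.23×10^5, ε/D = 0.00152 → f = 0.02223 (Haaland)
Major: h_f = f(L/D)·V²/2g = 0.02223·2589·0.1186 = 6.826 m
Minor: ΣK = 4.73; h_m = ΣK·V²/2g = 0.5611 m
Total H_L = 6.826 + 0.5611 = 7.387 m

H_L ≈ 7.39 m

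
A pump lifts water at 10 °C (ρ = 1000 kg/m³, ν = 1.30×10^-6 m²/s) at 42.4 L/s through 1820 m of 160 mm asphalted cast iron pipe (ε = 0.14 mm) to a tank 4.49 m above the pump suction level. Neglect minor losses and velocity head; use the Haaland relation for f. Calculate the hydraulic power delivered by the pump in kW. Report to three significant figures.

V = 4Q/(πD²) = 2.109 m/s; Re = 2.60×10^5; ε/D = 8.75×10^-4; f = 0.02011
h_f = f(L/D)V²/2g = 51.86 m
Total head H = z + h_f = 4.49 + 51.86 = 56.35 m
P_hyd = ρgQH = 1000·9.81·0.0424·56.35 = 23.44 kW

P_hyd ≈ 23.4 kW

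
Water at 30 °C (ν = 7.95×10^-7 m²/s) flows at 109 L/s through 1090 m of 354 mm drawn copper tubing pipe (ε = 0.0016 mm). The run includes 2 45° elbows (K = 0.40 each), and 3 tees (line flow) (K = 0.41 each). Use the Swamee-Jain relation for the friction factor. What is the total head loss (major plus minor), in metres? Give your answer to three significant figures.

H_L ≈ 2.67 m

V = 4Q/(πD²) = 1.107 m/s; V²/2g = 0.06251 m
Re = 4.93×10^5, ε/D = 4.52×10^-6 → f = 0.01320 (Swamee-Jain)
Major: h_f = f(L/D)·V²/2g = 0.01320·3079·0.06251 = 2.540 m
Minor: ΣK = 2.03; h_m = ΣK·V²/2g = 0.1269 m
Total H_L = 2.540 + 0.1269 = 2.667 m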